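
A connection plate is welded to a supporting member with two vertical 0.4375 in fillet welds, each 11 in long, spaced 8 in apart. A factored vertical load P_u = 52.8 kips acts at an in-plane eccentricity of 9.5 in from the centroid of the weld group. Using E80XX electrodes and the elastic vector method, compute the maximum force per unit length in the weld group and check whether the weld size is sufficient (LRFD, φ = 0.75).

f_max ≈ 7.61 kip/in; adequate

E80XX → F_EXX = 80 ksi.
Total weld length L_w = 22 in. Treat welds as unit-width lines.
Polar moment about centroid: J = 2[d³/12 + d(b/2)²] = 2[11³/12 + 11×4²] = 573.8 in³.
Direct shear f_v = P/L_w = 52.8 / 22 = 2.4 kip/in (vertical).
Torsion M = P·e = 52.8 × 9.5 = 501.6 kip·in.
Critical point at (x, y) = (4, 5.5) from centroid. f_tx = M·y/J = 4.808 kip/in; f_ty = M·x/J = 3.496 kip/in.
Resultant f_max = √[f_tx² + (f_v + f_ty)²] = √[4.808² + (2.4 + 3.496)²] = 7.608 kip/in.
Capacity per unit length: φr_n = 0.75 × 0.6 × 80 × (0.707 × 0.4375) = 11.14 kip/in.
7.608 ≤ 11.14 → adequate.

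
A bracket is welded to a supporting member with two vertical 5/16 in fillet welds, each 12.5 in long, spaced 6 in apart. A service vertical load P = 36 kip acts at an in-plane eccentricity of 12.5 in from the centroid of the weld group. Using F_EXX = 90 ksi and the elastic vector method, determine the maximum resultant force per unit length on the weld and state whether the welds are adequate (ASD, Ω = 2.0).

f_max ≈ 6.42 kip/in; NOT adequate

Total weld length L_w = 25 in. Treat welds as unit-width lines.
Polar moment about centroid: J = 2[d³/12 + d(b/2)²] = 2[12.5³/12 + 12.5×3²] = 550.5 in³.
Direct shear f_v = P/L_w = 36 / 25 = 1.44 kip/in (vertical).
Torsion M = P·e = 36 × 12.5 = 450 kip·in.
Critical point at (x, y) = (3, 6.25) from centroid. f_tx = M·y/J = 5.109 kip/in; f_ty = M·x/J = 2.452 kip/in.
Resultant f_max = √[f_tx² + (f_v + f_ty)²] = √[5.109² + (1.44 + 2.452)²] = 6.423 kip/in.
Capacity per unit length: r_n/Ω = (1/2.0) × 0.6 × 90 × (0.707 × 0.3125) = 5.965 kip/in.
6.423 > 5.965 → NOT adequate.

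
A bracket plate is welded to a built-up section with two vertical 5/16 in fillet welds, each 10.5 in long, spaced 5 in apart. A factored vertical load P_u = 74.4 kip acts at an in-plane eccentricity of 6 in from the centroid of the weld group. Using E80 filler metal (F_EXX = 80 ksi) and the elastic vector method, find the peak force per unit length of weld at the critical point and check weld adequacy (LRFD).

Total weld length L_w = 21 in. Treat welds as unit-width lines.
Polar moment about centroid: J = 2[d³/12 + d(b/2)²] = 2[10.5³/12 + 10.5×2.5²] = 324.2 in³.
Direct shear f_v = P/L_w = 74.4 / 21 = 3.543 kip/in (vertical).
Torsion M = P·e = 74.4 × 6 = 446.4 kip·in.
Critical point at (x, y) = (2.5, 5.25) from centroid. f_tx = M·y/J = 7.229 kip/in; f_ty = M·x/J = 3.442 kip/in.
Resultant f_max = √[f_tx² + (f_v + f_ty)²] = √[7.229² + (3.543 + 3.442)²] = 10.05 kip/in.
Capacity per unit length: φr_n = 0.75 × 0.6 × 80 × (0.707 × 0.3125) = 7.954 kip/in.
10.05 > 7.954 → NOT adequate.

f_max ≈ 10.1 kip/in; NOT adequate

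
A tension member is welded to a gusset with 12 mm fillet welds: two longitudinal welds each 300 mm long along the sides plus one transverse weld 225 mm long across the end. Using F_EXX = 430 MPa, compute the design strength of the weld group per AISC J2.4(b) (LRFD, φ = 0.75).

φR_n ≈ 1390 kN

t_e = 0.707 × 12 = 8.484 mm.
R_nwl = 0.6 × 430 × 8.484 × 600 × 10⁻³ = 1313 kN (longitudinal, 2 welds).
R_nwt = 0.6 × 430 × 8.484 × 225 × 10⁻³ = 492.5 kN (transverse, base value).
(i) R_nwl + R_nwt = 1806 kN; (ii) 0.85 R_nwl + 1.5 R_nwt = 1855 kN.
R_n = max = 1855 kN [governs: (ii)]; φR_n = 1391 kN.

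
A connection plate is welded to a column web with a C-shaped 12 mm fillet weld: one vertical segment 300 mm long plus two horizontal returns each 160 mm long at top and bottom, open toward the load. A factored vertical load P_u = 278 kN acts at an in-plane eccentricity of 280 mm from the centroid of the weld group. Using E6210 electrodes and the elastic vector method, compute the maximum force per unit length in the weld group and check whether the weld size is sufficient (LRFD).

f_max ≈ 1650 N/mm; adequate

E62XX → F_EXX = 620 MPa.
Total weld length L_w = 620 mm. Treat welds as unit-width lines.
Centroid: x̄ = 2×160×80 / 620 = 41.29 mm from the vertical weld.
Polar moment about centroid: J = I_x + I_y = [300³/12 + 2×160×150²] + [300×41.29² + 2(160³/12 + 160×38.71²)] = 11120000 mm³.
Direct shear f_v = P/L_w = 278×10³ / 620 = 448.4 N/mm (vertical).
Torsion M = P·e = 278×10³ × 280 = 77840000 N·mm.
Critical point at (x, y) = (118.7, 150) from centroid. f_tx = M·y/J = 1050 N/mm; f_ty = M·x/J = 830.7 N/mm.
Resultant f_max = √[f_tx² + (f_v + f_ty)²] = √[1050² + (448.4 + 830.7)²] = 1655 N/mm.
Capacity per unit length: φr_n = 0.75 × 0.6 × 620 × (0.707 × 12) = 2367 N/mm.
1655 ≤ 2367 → adequate.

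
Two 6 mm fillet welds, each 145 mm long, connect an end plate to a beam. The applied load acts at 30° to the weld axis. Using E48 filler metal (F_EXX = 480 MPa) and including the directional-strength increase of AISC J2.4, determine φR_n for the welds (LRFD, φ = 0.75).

t_e = 0.707 × 6 = 4.242 mm; A_we = 4.242 × 290 = 1230 mm².
Directional factor: 1.0 + 0.5 sin^1.5(30°) = 1.177.
F_nw = 0.6 × 480 × 1.177 = 338.9 MPa.
φR_n = 0.75 × 338.9 × 1230 × 10⁻³ = 312.7 kN.

φR_n ≈ 313 kN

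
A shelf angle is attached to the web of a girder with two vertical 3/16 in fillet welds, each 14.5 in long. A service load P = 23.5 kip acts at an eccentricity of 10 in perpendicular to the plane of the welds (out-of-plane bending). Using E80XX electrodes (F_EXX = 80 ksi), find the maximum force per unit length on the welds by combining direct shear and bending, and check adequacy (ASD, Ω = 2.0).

f_max ≈ 3.45 kip/in; NOT adequate

L_w = 2 × 14.5 = 29 in; section modulus (unit throat) S = 2 × L²/6 = 70.08 in².
Direct shear f_v = P/L_w = 23.5/29 = 0.8103 kip/in.
Moment M = P × e = 23.5 × 10 = 235 kip·in; bending f_b = M/S = 3.353 kip/in.
f_max = √(f_v² + f_b²) = √(0.8103² + 3.353²) = 3.45 kip/in.
r_n/Ω = (1/2.0) × 0.6 × 80 × (0.707 × 0.1875) = 3.181 kip/in → NOT adequate.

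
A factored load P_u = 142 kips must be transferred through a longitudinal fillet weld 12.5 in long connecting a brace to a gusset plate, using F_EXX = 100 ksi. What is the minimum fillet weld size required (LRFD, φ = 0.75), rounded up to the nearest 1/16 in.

w = 3/8 in

Total weld length L = 12.5 in.
Required throat t_e = P_u / (φ × 0.6 F_EXX × L) = 142 / (0.75 × 0.6 × 100 × 12.5) = 0.2524 in.
Required leg w = t_e / 0.707 = 0.3571 in → use 3/8 in.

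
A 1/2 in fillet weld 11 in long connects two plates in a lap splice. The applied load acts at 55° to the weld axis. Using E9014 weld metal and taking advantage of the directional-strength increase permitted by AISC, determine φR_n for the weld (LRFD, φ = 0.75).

φR_n ≈ 216 kips

E90XX → F_EXX = 90 ksi.
t_e = 0.707 × 0.5 = 0.3535 in; A_we = 0.3535 × 11 = 3.888 in².
Directional factor: 1.0 + 0.5 sin^1.5(55°) = 1.371.
F_nw = 0.6 × 90 × 1.371 = 74.02 ksi.
φR_n = 0.75 × 74.02 × 3.888 = 215.9 kips.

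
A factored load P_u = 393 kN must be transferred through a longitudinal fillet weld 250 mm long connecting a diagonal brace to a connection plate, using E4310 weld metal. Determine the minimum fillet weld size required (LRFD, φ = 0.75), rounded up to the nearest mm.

E43XX → F_EXX = 430 MPa.
Total weld length L = 250 mm.
Required throat t_e = P_u / (φ × 0.6 F_EXX × L) = 393 / (0.75 × 0.6 × 430 × 250 × 10⁻³) = 8.124 mm.
Required leg w = t_e / 0.707 = 11.49 mm → use 12 mm.

w = 12 mm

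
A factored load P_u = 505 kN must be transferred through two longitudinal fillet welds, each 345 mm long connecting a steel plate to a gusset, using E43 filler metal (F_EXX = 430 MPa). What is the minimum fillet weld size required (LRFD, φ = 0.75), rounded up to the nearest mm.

w = 6 mm

Total weld length L = 690 mm.
Required throat t_e = P_u / (φ × 0.6 F_EXX × L) = 505 / (0.75 × 0.6 × 430 × 690 × 10⁻³) = 3.782 mm.
Required leg w = t_e / 0.707 = 5.35 mm → use 6 mm.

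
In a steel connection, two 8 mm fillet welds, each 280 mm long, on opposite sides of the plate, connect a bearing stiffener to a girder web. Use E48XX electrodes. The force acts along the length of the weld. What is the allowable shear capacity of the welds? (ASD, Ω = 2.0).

E48XX → F_EXX = 480 MPa.
Effective throat t_e = 0.707 × 8 = 5.656 mm.
Total length L = 560 mm; A_we = 5.656 × 560 = 3167 mm².
F_nw = 0.6 F_EXX = 0.6 × 480 = 288 MPa.
R_n = 288 × 3167 × 10⁻³ = 912.2 kN; R_n/Ω = 912.2/2.0 = 456.1 kN.

R_n/Ω ≈ 456 kN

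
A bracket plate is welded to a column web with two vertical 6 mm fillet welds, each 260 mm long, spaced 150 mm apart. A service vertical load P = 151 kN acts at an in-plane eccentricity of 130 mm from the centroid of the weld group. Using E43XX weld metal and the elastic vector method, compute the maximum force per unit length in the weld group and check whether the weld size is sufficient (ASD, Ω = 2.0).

f_max ≈ 695 N/mm; NOT adequate

E43XX → F_EXX = 430 MPa.
Total weld length L_w = 520 mm. Treat welds as unit-width lines.
Polar moment about centroid: J = 2[d³/12 + d(b/2)²] = 2[260³/12 + 260×75²] = 5854000 mm³.
Direct shear f_v = P/L_w = 151×10³ / 520 = 290.4 N/mm (vertical).
Torsion M = P·e = 151×10³ × 130 = 19630000 N·mm.
Critical point at (x, y) = (75, 130) from centroid. f_tx = M·y/J = 435.9 N/mm; f_ty = M·x/J = 251.5 N/mm.
Resultant f_max = √[f_tx² + (f_v + f_ty)²] = √[435.9² + (290.4 + 251.5)²] = 695.4 N/mm.
Capacity per unit length: r_n/Ω = (1/2.0) × 0.6 × 430 × (0.707 × 6) = 547.2 N/mm.
695.4 > 547.2 → NOT adequate.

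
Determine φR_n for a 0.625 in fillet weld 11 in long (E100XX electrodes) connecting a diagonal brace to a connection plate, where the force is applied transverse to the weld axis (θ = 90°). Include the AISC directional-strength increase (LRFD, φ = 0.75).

E100XX → F_EXX = 100 ksi.
t_e = 0.707 × 0.625 = 0.4419 in; A_we = 0.4419 × 11 = 4.861 in².
Directional factor: 1.0 + 0.5 sin^1.5(90°) = 1.5.
F_nw = 0.6 × 100 × 1.5 = 90 ksi.
φR_n = 0.75 × 90 × 4.861 = 328.1 kips.

φR_n ≈ 328 kips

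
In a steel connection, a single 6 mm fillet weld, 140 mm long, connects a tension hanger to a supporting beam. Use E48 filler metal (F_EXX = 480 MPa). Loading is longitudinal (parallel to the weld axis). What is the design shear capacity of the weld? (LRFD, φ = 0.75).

φR_n ≈ 128 kN

Effective throat t_e = 0.707 × 6 = 4.242 mm.
Total length L = 140 mm; A_we = 4.242 × 140 = 593.9 mm².
F_nw = 0.6 F_EXX = 0.6 × 480 = 288 MPa.
φR_n = 0.75 × 288 × 593.9 × 10⁻³ = 128.3 kN.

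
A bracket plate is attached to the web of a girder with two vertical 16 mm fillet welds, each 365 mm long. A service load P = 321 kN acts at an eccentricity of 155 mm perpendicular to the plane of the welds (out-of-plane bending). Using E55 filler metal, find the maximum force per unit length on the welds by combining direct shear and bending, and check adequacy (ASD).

f_max ≈ 1200 N/mm; adequate

E55XX → F_EXX = 550 MPa.
L_w = 2 × 365 = 730 mm; section modulus (unit throat) S = 2 × L²/6 = 44410 mm².
Direct shear f_v = P/L_w = 321×10³/730 = 439.7 N/mm.
Moment M = P × e = 321×10³ × 155 = 49755000 N·mm; bending f_b = M/S = 1120 N/mm.
f_max = √(f_v² + f_b²) = √(439.7² + 1120²) = 1204 N/mm.
r_n/Ω = (1/2.0) × 0.6 × 550 × (0.707 × 16) = 1866 N/mm → adequate.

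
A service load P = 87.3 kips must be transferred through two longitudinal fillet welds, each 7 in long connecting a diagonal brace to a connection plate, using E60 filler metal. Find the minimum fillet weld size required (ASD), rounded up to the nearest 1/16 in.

E60XX → F_EXX = 60 ksi.
Total weld length L = 14 in.
Required throat t_e = P × Ω / (0.6 F_EXX × L) = 87.3 × 2.0 / (0.6 × 60 × 14) = 0.3464 in.
Required leg w = t_e / 0.707 = 0.49 in → use 1/2 in.

w = 1/2 in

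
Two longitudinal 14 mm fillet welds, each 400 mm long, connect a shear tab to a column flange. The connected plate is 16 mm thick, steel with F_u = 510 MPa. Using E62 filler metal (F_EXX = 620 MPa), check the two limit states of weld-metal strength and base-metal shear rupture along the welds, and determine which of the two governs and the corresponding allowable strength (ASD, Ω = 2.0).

R_n/Ω ≈ 1470 kN (weld metal governs)

t_e = 0.707 × 14 = 9.898 mm; L = 800 mm.
Weld metal: R_n/Ω = (1/2.0) × 0.6 × 620 × 9.898 × 800 × 10⁻³ = 1473 kN.
Base metal (shear rupture): R_n/Ω = (1/2.0) × 0.6 × 510 × 16 × 800 × 10⁻³ = 1958 kN.
Governing: weld metal.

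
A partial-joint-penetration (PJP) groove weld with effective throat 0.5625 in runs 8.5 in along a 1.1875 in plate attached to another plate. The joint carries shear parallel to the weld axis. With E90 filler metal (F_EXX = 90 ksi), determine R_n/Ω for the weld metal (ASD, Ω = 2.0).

R_n/Ω ≈ 129 kip

Effective throat (given) t_e = 0.5625 in.
A_we = 0.5625 × 8.5 = 4.781 in².
F_nw = 0.6 F_EXX = 54 ksi.
R_n/Ω = (54 × 4.781) / 2.0 = 129.1 kip.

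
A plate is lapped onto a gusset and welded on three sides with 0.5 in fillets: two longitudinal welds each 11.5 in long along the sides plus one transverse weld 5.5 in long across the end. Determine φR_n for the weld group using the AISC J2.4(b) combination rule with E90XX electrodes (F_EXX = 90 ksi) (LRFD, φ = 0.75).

φR_n ≈ 408 kip

t_e = 0.707 × 0.5 = 0.3535 in.
R_nwl = 0.6 × 90 × 0.3535 × 23 = 439 kip (longitudinal, 2 welds).
R_nwt = 0.6 × 90 × 0.3535 × 5.5 = 105 kip (transverse, base value).
(i) R_nwl + R_nwt = 544 kip; (ii) 0.85 R_nwl + 1.5 R_nwt = 530.7 kip.
R_n = max = 544 kip [governs: (i)]; φR_n = 408 kip.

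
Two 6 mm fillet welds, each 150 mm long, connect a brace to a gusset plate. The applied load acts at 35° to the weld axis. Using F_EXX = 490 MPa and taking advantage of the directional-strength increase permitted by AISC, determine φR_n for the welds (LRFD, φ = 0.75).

t_e = 0.707 × 6 = 4.242 mm; A_we = 4.242 × 300 = 1273 mm².
Directional factor: 1.0 + 0.5 sin^1.5(35°) = 1.217.
F_nw = 0.6 × 490 × 1.217 = 357.9 MPa.
φR_n = 0.75 × 357.9 × 1273 × 10⁻³ = 341.6 kN.

φR_n ≈ 342 kN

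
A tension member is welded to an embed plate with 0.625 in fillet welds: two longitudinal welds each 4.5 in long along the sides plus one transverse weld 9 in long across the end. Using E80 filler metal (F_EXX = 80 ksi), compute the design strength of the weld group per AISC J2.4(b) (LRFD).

φR_n ≈ 336 kips

t_e = 0.707 × 0.625 = 0.4419 in.
R_nwl = 0.6 × 80 × 0.4419 × 9 = 190.9 kips (longitudinal, 2 welds).
R_nwt = 0.6 × 80 × 0.4419 × 9 = 190.9 kips (transverse, base value).
(i) R_nwl + R_nwt = 381.8 kips; (ii) 0.85 R_nwl + 1.5 R_nwt = 448.6 kips.
R_n = max = 448.6 kips [governs: (ii)]; φR_n = 336.4 kips.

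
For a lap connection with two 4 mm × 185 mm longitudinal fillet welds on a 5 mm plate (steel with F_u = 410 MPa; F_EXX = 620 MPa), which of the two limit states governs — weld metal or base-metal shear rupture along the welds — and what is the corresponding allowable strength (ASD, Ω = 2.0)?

R_n/Ω ≈ 195 kN (weld metal governs)

t_e = 0.707 × 4 = 2.828 mm; L = 370 mm.
Weld metal: R_n/Ω = (1/2.0) × 0.6 × 620 × 2.828 × 370 × 10⁻³ = 194.6 kN.
Base metal (shear rupture): R_n/Ω = (1/2.0) × 0.6 × 410 × 5 × 370 × 10⁻³ = 227.6 kN.
Governing: weld metal.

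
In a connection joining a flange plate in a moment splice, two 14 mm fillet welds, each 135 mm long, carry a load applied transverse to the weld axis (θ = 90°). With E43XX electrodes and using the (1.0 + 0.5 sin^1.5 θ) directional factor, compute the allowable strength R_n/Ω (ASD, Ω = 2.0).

E43XX → F_EXX = 430 MPa.
t_e = 0.707 × 14 = 9.898 mm; A_we = 9.898 × 270 = 2672 mm².
Directional factor: 1.0 + 0.5 sin^1.5(90°) = 1.5.
F_nw = 0.6 × 430 × 1.5 = 387 MPa.
R_n/Ω = (387 × 2672) / 2.0 × 10⁻³ = 517.1 kN.

R_n/Ω ≈ 517 kN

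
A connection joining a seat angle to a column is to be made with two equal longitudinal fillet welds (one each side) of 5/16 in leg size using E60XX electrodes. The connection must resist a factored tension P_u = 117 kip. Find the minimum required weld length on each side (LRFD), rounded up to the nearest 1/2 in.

L = 10 in on each side

E60XX → F_EXX = 60 ksi.
Throat t_e = 0.707 × 0.3125 = 0.2209 in.
φr_n = 0.75 × 0.6 × 60 × 0.2209 = 5.965 kip/in.
L_req = P_u / φr_n = 117 / 5.965 = 19.61 in total.
Per side: 19.61 / 2 = 9.807 in.
Round up → use L = 10 in on each side.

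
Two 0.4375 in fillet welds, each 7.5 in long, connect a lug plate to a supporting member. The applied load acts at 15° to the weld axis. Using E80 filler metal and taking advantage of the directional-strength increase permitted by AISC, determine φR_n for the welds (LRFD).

φR_n ≈ 178 kip

E80XX → F_EXX = 80 ksi.
t_e = 0.707 × 0.4375 = 0.3093 in; A_we = 0.3093 × 15 = 4.64 in².
Directional factor: 1.0 + 0.5 sin^1.5(15°) = 1.066.
F_nw = 0.6 × 80 × 1.066 = 51.16 ksi.
φR_n = 0.75 × 51.16 × 4.64 = 178 kip.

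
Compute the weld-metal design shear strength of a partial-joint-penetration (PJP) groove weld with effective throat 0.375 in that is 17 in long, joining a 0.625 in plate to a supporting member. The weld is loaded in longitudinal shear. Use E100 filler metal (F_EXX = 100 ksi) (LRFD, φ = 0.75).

φR_n ≈ 287 kips

Effective throat (given) t_e = 0.375 in.
A_we = 0.375 × 17 = 6.375 in².
F_nw = 0.6 F_EXX = 60 ksi.
φR_n = 0.75 × 60 × 6.375 = 286.9 kips.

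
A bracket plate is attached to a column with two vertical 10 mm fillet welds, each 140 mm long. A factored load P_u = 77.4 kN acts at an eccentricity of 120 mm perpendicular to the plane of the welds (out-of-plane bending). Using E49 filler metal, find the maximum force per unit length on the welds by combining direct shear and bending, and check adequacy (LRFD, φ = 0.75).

E49XX → F_EXX = 490 MPa.
L_w = 2 × 140 = 280 mm; section modulus (unit throat) S = 2 × L²/6 = 6533 mm².
Direct shear f_v = P/L_w = 77.4×10³/280 = 276.4 N/mm.
Moment M = P × e = 77.4×10³ × 120 = 9288000 N·mm; bending f_b = M/S = 1422 N/mm.
f_max = √(f_v² + f_b²) = √(276.4² + 1422²) = 1448 N/mm.
φr_n = 0.75 × 0.6 × 490 × (0.707 × 10) = 1559 N/mm → adequate.

f_max ≈ 1450 N/mm; adequate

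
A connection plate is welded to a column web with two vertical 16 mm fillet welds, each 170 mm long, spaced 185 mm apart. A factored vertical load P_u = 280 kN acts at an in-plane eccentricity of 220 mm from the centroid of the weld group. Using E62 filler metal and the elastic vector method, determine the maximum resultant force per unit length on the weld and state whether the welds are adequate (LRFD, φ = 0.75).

E62XX → F_EXX = 620 MPa.
Total weld length L_w = 340 mm. Treat welds as unit-width lines.
Polar moment about centroid: J = 2[d³/12 + d(b/2)²] = 2[170³/12 + 170×92.5²] = 3728000 mm³.
Direct shear f_v = P/L_w = 280×10³ / 340 = 823.5 N/mm (vertical).
Torsion M = P·e = 280×10³ × 220 = 61600000 N·mm.
Critical point at (x, y) = (92.5, 85) from centroid. f_tx = M·y/J = 1405 N/mm; f_ty = M·x/J = 1528 N/mm.
Resultant f_max = √[f_tx² + (f_v + f_ty)²] = √[1405² + (823.5 + 1528)²] = 2739 N/mm.
Capacity per unit length: φr_n = 0.75 × 0.6 × 620 × (0.707 × 16) = 3156 N/mm.
2739 ≤ 3156 → adequate.

f_max ≈ 2740 N/mm; adequate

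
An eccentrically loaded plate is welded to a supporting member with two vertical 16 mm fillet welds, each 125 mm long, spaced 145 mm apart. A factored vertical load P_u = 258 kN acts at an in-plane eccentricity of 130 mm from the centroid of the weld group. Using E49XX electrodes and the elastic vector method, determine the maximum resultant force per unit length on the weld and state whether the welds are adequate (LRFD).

f_max ≈ 2820 N/mm; NOT adequate

E49XX → F_EXX = 490 MPa.
Total weld length L_w = 250 mm. Treat welds as unit-width lines.
Polar moment about centroid: J = 2[d³/12 + d(b/2)²] = 2[125³/12 + 125×72.5²] = 1640000 mm³.
Direct shear f_v = P/L_w = 258×10³ / 250 = 1032 N/mm (vertical).
Torsion M = P·e = 258×10³ × 130 = 33540000 N·mm.
Critical point at (x, y) = (72.5, 62.5) from centroid. f_tx = M·y/J = 1279 N/mm; f_ty = M·x/J = 1483 N/mm.
Resultant f_max = √[f_tx² + (f_v + f_ty)²] = √[1279² + (1032 + 1483)²] = 2821 N/mm.
Capacity per unit length: φr_n = 0.75 × 0.6 × 490 × (0.707 × 16) = 2494 N/mm.
2821 > 2494 → NOT adequate.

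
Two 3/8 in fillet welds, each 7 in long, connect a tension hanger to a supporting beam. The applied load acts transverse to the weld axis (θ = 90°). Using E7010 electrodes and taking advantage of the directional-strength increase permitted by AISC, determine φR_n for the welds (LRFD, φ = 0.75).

E70XX → F_EXX = 70 ksi.
t_e = 0.707 × 0.375 = 0.2651 in; A_we = 0.2651 × 14 = 3.712 in².
Directional factor: 1.0 + 0.5 sin^1.5(90°) = 1.5.
F_nw = 0.6 × 70 × 1.5 = 63 ksi.
φR_n = 0.75 × 63 × 3.712 = 175.4 kips.

φR_n ≈ 175 kips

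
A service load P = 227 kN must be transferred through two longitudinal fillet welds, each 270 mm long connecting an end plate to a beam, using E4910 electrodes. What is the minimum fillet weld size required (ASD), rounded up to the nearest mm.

E49XX → F_EXX = 490 MPa.
Total weld length L = 540 mm.
Required throat t_e = P × Ω / (0.6 F_EXX × L) = 227 × 2.0 / (0.6 × 490 × 540 × 10⁻³) = 2.86 mm.
Required leg w = t_e / 0.707 = 4.045 mm → use 5 mm.

w = 5 mm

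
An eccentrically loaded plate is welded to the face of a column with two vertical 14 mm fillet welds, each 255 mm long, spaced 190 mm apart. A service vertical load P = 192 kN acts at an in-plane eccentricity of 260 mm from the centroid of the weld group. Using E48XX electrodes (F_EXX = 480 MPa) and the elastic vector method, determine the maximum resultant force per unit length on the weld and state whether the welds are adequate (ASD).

Total weld length L_w = 510 mm. Treat welds as unit-width lines.
Polar moment about centroid: J = 2[d³/12 + d(b/2)²] = 2[255³/12 + 255×95²] = 7366000 mm³.
Direct shear f_v = P/L_w = 192×10³ / 510 = 376.5 N/mm (vertical).
Torsion M = P·e = 192×10³ × 260 = 49920000 N·mm.
Critical point at (x, y) = (95, 127.5) from centroid. f_tx = M·y/J = 864 N/mm; f_ty = M·x/J = 643.8 N/mm.
Resultant f_max = √[f_tx² + (f_v + f_ty)²] = √[864² + (376.5 + 643.8)²] = 1337 N/mm.
Capacity per unit length: r_n/Ω = (1/2.0) × 0.6 × 480 × (0.707 × 14) = 1425 N/mm.
1337 ≤ 1425 → adequate.

f_max ≈ 1340 N/mm; adequate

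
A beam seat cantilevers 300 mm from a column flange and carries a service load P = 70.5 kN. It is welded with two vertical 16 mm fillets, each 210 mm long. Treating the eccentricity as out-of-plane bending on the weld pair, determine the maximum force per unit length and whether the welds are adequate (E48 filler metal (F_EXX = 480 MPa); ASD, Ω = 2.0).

f_max ≈ 1450 N/mm; adequate

L_w = 2 × 210 = 420 mm; section modulus (unit throat) S = 2 × L²/6 = 14700 mm².
Direct shear f_v = P/L_w = 70.5×10³/420 = 167.9 N/mm.
Moment M = P × e = 70.5×10³ × 300 = 21150000 N·mm; bending f_b = M/S = 1439 N/mm.
f_max = √(f_v² + f_b²) = √(167.9² + 1439²) = 1449 N/mm.
r_n/Ω = (1/2.0) × 0.6 × 480 × (0.707 × 16) = 1629 N/mm → adequate.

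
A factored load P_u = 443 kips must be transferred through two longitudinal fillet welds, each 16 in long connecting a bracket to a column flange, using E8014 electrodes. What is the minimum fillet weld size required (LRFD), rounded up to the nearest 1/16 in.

E80XX → F_EXX = 80 ksi.
Total weld length L = 32 in.
Required throat t_e = P_u / (φ × 0.6 F_EXX × L) = 443 / (0.75 × 0.6 × 80 × 32) = 0.3845 in.
Required leg w = t_e / 0.707 = 0.5439 in → use 9/16 in.

w = 9/16 in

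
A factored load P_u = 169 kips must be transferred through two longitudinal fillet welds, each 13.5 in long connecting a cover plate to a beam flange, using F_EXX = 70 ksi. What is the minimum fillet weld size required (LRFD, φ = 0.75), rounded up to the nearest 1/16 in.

w = 5/16 in

Total weld length L = 27 in.
Required throat t_e = P_u / (φ × 0.6 F_EXX × L) = 169 / (0.75 × 0.6 × 70 × 27) = 0.1987 in.
Required leg w = t_e / 0.707 = 0.2811 in → use 5/16 in.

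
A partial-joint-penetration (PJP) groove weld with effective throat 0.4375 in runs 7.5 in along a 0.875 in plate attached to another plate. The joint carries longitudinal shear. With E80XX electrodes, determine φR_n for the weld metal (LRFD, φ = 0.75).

φR_n ≈ 118 kip

E80XX → F_EXX = 80 ksi.
Effective throat (given) t_e = 0.4375 in.
A_we = 0.4375 × 7.5 = 3.281 in².
F_nw = 0.6 F_EXX = 48 ksi.
φR_n = 0.75 × 48 × 3.281 = 118.1 kip.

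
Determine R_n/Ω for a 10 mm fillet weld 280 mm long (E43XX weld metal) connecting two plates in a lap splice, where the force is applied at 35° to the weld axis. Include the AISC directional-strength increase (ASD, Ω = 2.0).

E43XX → F_EXX = 430 MPa.
t_e = 0.707 × 10 = 7.07 mm; A_we = 7.07 × 280 = 1980 mm².
Directional factor: 1.0 + 0.5 sin^1.5(35°) = 1.217.
F_nw = 0.6 × 430 × 1.217 = 314 MPa.
R_n/Ω = (314 × 1980) / 2.0 × 10⁻³ = 310.8 kN.

R_n/Ω ≈ 311 kN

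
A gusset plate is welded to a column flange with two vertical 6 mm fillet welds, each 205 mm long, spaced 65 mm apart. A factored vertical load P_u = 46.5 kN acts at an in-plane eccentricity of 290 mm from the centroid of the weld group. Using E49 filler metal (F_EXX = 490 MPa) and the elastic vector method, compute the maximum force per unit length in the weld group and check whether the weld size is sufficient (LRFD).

Total weld length L_w = 410 mm. Treat welds as unit-width lines.
Polar moment about centroid: J = 2[d³/12 + d(b/2)²] = 2[205³/12 + 205×32.5²] = 1869000 mm³.
Direct shear f_v = P/L_w = 46.5×10³ / 410 = 113.4 N/mm (vertical).
Torsion M = P·e = 46.5×10³ × 290 = 13485000 N·mm.
Critical point at (x, y) = (32.5, 102.5) from centroid. f_tx = M·y/J = 739.6 N/mm; f_ty = M·x/J = 234.5 N/mm.
Resultant f_max = √[f_tx² + (f_v + f_ty)²] = √[739.6² + (113.4 + 234.5)²] = 817.3 N/mm.
Capacity per unit length: φr_n = 0.75 × 0.6 × 490 × (0.707 × 6) = 935.4 N/mm.
817.3 ≤ 935.4 → adequate.

f_max ≈ 817 N/mm; adequate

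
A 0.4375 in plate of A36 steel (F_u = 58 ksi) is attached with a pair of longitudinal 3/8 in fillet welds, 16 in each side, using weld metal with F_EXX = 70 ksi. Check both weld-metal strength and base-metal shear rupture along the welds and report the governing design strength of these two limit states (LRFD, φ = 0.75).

φR_n ≈ 267 kip (weld metal governs)

t_e = 0.707 × 0.375 = 0.2651 in; L = 32 in.
Weld metal: φR_n = 0.75 × 0.6 × 70 × 0.2651 × 32 = 267.2 kip.
Base metal (shear rupture): φR_n = 0.75 × 0.6 × 58 × 0.4375 × 32 = 365.4 kip.
Governing: weld metal.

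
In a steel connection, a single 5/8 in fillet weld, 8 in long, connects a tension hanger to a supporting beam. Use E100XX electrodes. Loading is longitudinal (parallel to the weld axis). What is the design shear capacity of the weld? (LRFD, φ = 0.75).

E100XX → F_EXX = 100 ksi.
Effective throat t_e = 0.707 × 0.625 = 0.4419 in.
Total length L = 8 in; A_we = 0.4419 × 8 = 3.535 in².
F_nw = 0.6 F_EXX = 0.6 × 100 = 60 ksi.
φR_n = 0.75 × 60 × 3.535 = 159.1 kips.

φR_n ≈ 159 kips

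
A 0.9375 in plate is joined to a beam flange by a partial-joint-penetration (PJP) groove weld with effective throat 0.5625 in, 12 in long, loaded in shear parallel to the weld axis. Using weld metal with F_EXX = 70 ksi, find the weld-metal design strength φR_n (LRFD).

Effective throat (given) t_e = 0.5625 in.
A_we = 0.5625 × 12 = 6.75 in².
F_nw = 0.6 F_EXX = 42 ksi.
φR_n = 0.75 × 42 × 6.75 = 212.6 kip.

φR_n ≈ 213 kip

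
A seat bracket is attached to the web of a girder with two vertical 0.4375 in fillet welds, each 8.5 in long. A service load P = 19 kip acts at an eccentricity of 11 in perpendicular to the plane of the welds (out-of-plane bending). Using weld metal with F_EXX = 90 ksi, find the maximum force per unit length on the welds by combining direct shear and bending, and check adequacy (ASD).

f_max ≈ 8.75 kip/in; NOT adequate

L_w = 2 × 8.5 = 17 in; section modulus (unit throat) S = 2 × L²/6 = 24.08 in².
Direct shear f_v = P/L_w = 19/17 = 1.118 kip/in.
Moment M = P × e = 19 × 11 = 209 kip·in; bending f_b = M/S = 8.678 kip/in.
f_max = √(f_v² + f_b²) = √(1.118² + 8.678²) = 8.75 kip/in.
r_n/Ω = (1/2.0) × 0.6 × 90 × (0.707 × 0.4375) = 8.351 kip/in → NOT adequate.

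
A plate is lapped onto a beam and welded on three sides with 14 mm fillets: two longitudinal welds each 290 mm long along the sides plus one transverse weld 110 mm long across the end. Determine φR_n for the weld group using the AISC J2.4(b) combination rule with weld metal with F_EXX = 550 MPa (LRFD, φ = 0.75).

φR_n ≈ 1690 kN

t_e = 0.707 × 14 = 9.898 mm.
R_nwl = 0.6 × 550 × 9.898 × 580 × 10⁻³ = 1894 kN (longitudinal, 2 welds).
R_nwt = 0.6 × 550 × 9.898 × 110 × 10⁻³ = 359.3 kN (transverse, base value).
(i) R_nwl + R_nwt = 2254 kN; (ii) 0.85 R_nwl + 1.5 R_nwt = 2149 kN.
R_n = max = 2254 kN [governs: (i)]; φR_n = 1690 kN.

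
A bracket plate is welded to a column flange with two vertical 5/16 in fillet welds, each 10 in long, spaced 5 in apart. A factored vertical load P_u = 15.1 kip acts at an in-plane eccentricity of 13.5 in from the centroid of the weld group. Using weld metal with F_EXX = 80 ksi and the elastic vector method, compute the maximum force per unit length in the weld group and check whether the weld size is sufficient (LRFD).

f_max ≈ 4.3 kip/in; adequate

Total weld length L_w = 20 in. Treat welds as unit-width lines.
Polar moment about centroid: J = 2[d³/12 + d(b/2)²] = 2[10³/12 + 10×2.5²] = 291.7 in³.
Direct shear f_v = P/L_w = 15.1 / 20 = 0.755 kip/in (vertical).
Torsion M = P·e = 15.1 × 13.5 = 203.85 kip·in.
Critical point at (x, y) = (2.5, 5) from centroid. f_tx = M·y/J = 3.495 kip/in; f_ty = M·x/J = 1.747 kip/in.
Resultant f_max = √[f_tx² + (f_v + f_ty)²] = √[3.495² + (0.755 + 1.747)²] = 4.298 kip/in.
Capacity per unit length: φr_n = 0.75 × 0.6 × 80 × (0.707 × 0.3125) = 7.954 kip/in.
4.298 ≤ 7.954 → adequate.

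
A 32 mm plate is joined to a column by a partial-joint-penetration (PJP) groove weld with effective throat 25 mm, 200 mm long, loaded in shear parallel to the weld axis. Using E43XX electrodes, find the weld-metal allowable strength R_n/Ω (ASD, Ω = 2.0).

E43XX → F_EXX = 430 MPa.
Effective throat (given) t_e = 25 mm.
A_we = 25 × 200 = 5000 mm².
F_nw = 0.6 F_EXX = 258 MPa.
R_n/Ω = (258 × 5000) / 2.0 × 10⁻³ = 645 kN.

R_n/Ω ≈ 645 kN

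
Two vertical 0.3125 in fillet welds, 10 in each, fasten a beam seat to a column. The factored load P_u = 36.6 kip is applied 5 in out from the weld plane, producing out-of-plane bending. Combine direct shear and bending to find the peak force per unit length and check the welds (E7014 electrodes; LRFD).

E70XX → F_EXX = 70 ksi.
L_w = 2 × 10 = 20 in; section modulus (unit throat) S = 2 × L²/6 = 33.33 in².
Direct shear f_v = P/L_w = 36.6/20 = 1.83 kip/in.
Moment M = P × e = 36.6 × 5 = 183 kip·in; bending f_b = M/S = 5.49 kip/in.
f_max = √(f_v² + f_b²) = √(1.83² + 5.49²) = 5.787 kip/in.
φr_n = 0.75 × 0.6 × 70 × (0.707 × 0.3125) = 6.96 kip/in → adequate.

f_max ≈ 5.79 kip/in; adequate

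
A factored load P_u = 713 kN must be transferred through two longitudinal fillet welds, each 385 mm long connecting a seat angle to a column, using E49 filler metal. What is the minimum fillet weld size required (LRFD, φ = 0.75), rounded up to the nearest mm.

E49XX → F_EXX = 490 MPa.
Total weld length L = 770 mm.
Required throat t_e = P_u / (φ × 0.6 F_EXX × L) = 713 / (0.75 × 0.6 × 490 × 770 × 10⁻³) = 4.199 mm.
Required leg w = t_e / 0.707 = 5.94 mm → use 6 mm.

w = 6 mm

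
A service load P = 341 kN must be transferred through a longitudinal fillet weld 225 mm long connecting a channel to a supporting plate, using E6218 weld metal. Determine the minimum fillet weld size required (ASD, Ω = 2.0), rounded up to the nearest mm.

E62XX → F_EXX = 620 MPa.
Total weld length L = 225 mm.
Required throat t_e = P × Ω / (0.6 F_EXX × L) = 341 × 2.0 / (0.6 × 620 × 225 × 10⁻³) = 8.148 mm.
Required leg w = t_e / 0.707 = 11.52 mm → use 12 mm.

w = 12 mm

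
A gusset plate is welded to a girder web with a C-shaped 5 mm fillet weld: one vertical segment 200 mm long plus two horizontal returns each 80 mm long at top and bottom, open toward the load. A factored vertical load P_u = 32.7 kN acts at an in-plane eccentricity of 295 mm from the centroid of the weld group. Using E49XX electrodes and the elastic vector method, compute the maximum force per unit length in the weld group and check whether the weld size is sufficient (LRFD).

f_max ≈ 509 N/mm; adequate

E49XX → F_EXX = 490 MPa.
Total weld length L_w = 360 mm. Treat welds as unit-width lines.
Centroid: x̄ = 2×80×40 / 360 = 17.78 mm from the vertical weld.
Polar moment about centroid: J = I_x + I_y = [200³/12 + 2×80×100²] + [200×17.78² + 2(80³/12 + 80×22.22²)] = 2494000 mm³.
Direct shear f_v = P/L_w = 32.7×10³ / 360 = 90.83 N/mm (vertical).
Torsion M = P·e = 32.7×10³ × 295 = 9646500 N·mm.
Critical point at (x, y) = (62.22, 100) from centroid. f_tx = M·y/J = 386.8 N/mm; f_ty = M·x/J = 240.6 N/mm.
Resultant f_max = √[f_tx² + (f_v + f_ty)²] = √[386.8² + (90.83 + 240.6)²] = 509.4 N/mm.
Capacity per unit length: φr_n = 0.75 × 0.6 × 490 × (0.707 × 5) = 779.5 N/mm.
509.4 ≤ 779.5 → adequate.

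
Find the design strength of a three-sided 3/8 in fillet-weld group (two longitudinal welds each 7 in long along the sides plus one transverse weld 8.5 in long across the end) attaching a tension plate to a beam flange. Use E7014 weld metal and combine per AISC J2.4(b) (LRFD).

φR_n ≈ 206 kip

E70XX → F_EXX = 70 ksi.
t_e = 0.707 × 0.375 = 0.2651 in.
R_nwl = 0.6 × 70 × 0.2651 × 14 = 155.9 kip (longitudinal, 2 welds).
R_nwt = 0.6 × 70 × 0.2651 × 8.5 = 94.65 kip (transverse, base value).
(i) R_nwl + R_nwt = 250.5 kip; (ii) 0.85 R_nwl + 1.5 R_nwt = 274.5 kip.
R_n = max = 274.5 kip [governs: (ii)]; φR_n = 205.9 kip.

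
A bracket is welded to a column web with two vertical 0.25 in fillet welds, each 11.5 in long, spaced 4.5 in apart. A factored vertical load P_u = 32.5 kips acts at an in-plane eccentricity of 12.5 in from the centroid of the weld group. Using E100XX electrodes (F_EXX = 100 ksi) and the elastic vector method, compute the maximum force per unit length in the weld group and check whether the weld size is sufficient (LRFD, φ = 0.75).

f_max ≈ 7.41 kip/in; adequate

Total weld length L_w = 23 in. Treat welds as unit-width lines.
Polar moment about centroid: J = 2[d³/12 + d(b/2)²] = 2[11.5³/12 + 11.5×2.25²] = 369.9 in³.
Direct shear f_v = P/L_w = 32.5 / 23 = 1.413 kip/in (vertical).
Torsion M = P·e = 32.5 × 12.5 = 406.25 kip·in.
Critical point at (x, y) = (2.25, 5.75) from centroid. f_tx = M·y/J = 6.315 kip/in; f_ty = M·x/J = 2.471 kip/in.
Resultant f_max = √[f_tx² + (f_v + f_ty)²] = √[6.315² + (1.413 + 2.471)²] = 7.414 kip/in.
Capacity per unit length: φr_n = 0.75 × 0.6 × 100 × (0.707 × 0.25) = 7.954 kip/in.
7.414 ≤ 7.954 → adequate.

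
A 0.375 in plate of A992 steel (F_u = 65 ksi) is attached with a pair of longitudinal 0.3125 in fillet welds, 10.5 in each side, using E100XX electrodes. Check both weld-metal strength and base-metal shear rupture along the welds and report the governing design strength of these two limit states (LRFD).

E100XX → F_EXX = 100 ksi.
t_e = 0.707 × 0.3125 = 0.2209 in; L = 21 in.
Weld metal: φR_n = 0.75 × 0.6 × 100 × 0.2209 × 21 = 208.8 kips.
Base metal (shear rupture): φR_n = 0.75 × 0.6 × 65 × 0.375 × 21 = 230.3 kips.
Governing: weld metal.

φR_n ≈ 209 kips (weld metal governs)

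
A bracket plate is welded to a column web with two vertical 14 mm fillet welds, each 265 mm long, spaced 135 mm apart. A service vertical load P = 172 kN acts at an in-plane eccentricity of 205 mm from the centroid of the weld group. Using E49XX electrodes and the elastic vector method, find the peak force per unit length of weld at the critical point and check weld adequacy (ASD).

E49XX → F_EXX = 490 MPa.
Total weld length L_w = 530 mm. Treat welds as unit-width lines.
Polar moment about centroid: J = 2[d³/12 + d(b/2)²] = 2[265³/12 + 265×67.5²] = 5516000 mm³.
Direct shear f_v = P/L_w = 172×10³ / 530 = 324.5 N/mm (vertical).
Torsion M = P·e = 172×10³ × 205 = 35260000 N·mm.
Critical point at (x, y) = (67.5, 132.5) from centroid. f_tx = M·y/J = 846.9 N/mm; f_ty = M·x/J = 431.4 N/mm.
Resultant f_max = √[f_tx² + (f_v + f_ty)²] = √[846.9² + (324.5 + 431.4)²] = 1135 N/mm.
Capacity per unit length: r_n/Ω = (1/2.0) × 0.6 × 490 × (0.707 × 14) = 1455 N/mm.
1135 ≤ 1455 → adequate.

f_max ≈ 1140 N/mm; adequate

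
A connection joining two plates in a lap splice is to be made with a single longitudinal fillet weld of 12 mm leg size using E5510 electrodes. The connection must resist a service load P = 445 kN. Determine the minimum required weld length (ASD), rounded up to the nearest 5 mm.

E55XX → F_EXX = 550 MPa.
Throat t_e = 0.707 × 12 = 8.484 mm.
r_n/Ω = (0.6 × 550 × 8.484) / 2.0 = 1400 N/mm = 1.4 kN/mm.
L_req = P / (r_n/Ω) = 445 / 1.4 = 317.9 mm total.
Round up → use L = 320 mm.

L = 320 mm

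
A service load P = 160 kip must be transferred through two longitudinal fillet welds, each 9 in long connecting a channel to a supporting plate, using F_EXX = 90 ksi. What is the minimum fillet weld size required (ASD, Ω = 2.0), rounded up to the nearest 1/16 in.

w = 1/2 in

Total weld length L = 18 in.
Required throat t_e = P × Ω / (0.6 F_EXX × L) = 160 × 2.0 / (0.6 × 90 × 18) = 0.3292 in.
Required leg w = t_e / 0.707 = 0.4657 in → use 1/2 in.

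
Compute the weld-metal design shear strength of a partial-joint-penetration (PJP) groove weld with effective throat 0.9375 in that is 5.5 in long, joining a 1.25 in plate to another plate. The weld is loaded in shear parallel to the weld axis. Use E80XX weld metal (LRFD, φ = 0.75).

E80XX → F_EXX = 80 ksi.
Effective throat (given) t_e = 0.9375 in.
A_we = 0.9375 × 5.5 = 5.156 in².
F_nw = 0.6 F_EXX = 48 ksi.
φR_n = 0.75 × 48 × 5.156 = 185.6 kip.

φR_n ≈ 186 kip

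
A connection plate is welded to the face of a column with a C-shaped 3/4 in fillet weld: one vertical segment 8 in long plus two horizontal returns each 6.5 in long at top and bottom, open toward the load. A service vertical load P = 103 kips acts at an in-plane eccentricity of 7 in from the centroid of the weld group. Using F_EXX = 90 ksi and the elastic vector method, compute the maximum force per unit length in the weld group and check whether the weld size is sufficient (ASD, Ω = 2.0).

Total weld length L_w = 21 in. Treat welds as unit-width lines.
Centroid: x̄ = 2×6.5×3.25 / 21 = 2.012 in from the vertical weld.
Polar moment about centroid: J = I_x + I_y = [8³/12 + 2×6.5×4²] + [8×2.012² + 2(6.5³/12 + 6.5×1.238²)] = 348.7 in³.
Direct shear f_v = P/L_w = 103 / 21 = 4.905 kip/in (vertical).
Torsion M = P·e = 103 × 7 = 721 kip·in.
Critical point at (x, y) = (4.488, 4) from centroid. f_tx = M·y/J = 8.27 kip/in; f_ty = M·x/J = 9.279 kip/in.
Resultant f_max = √[f_tx² + (f_v + f_ty)²] = √[8.27² + (4.905 + 9.279)²] = 16.42 kip/in.
Capacity per unit length: r_n/Ω = (1/2.0) × 0.6 × 90 × (0.707 × 0.75) = 14.32 kip/in.
16.42 > 14.32 → NOT adequate.

f_max ≈ 16.4 kip/in; NOT adequate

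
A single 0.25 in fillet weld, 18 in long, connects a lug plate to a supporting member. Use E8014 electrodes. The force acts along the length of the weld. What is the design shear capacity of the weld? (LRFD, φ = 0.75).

φR_n ≈ 115 kips

E80XX → F_EXX = 80 ksi.
Effective throat t_e = 0.707 × 0.25 = 0.1767 in.
Total length L = 18 in; A_we = 0.1767 × 18 = 3.181 in².
F_nw = 0.6 F_EXX = 0.6 × 80 = 48 ksi.
φR_n = 0.75 × 48 × 3.181 = 114.5 kips.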